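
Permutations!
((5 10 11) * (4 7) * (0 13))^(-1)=((0 13)(4 7)(5 10 11))^(-1)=(0 13)(4 7)(5 11 10)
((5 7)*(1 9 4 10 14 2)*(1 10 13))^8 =((1 9 4 13)(2 10 14)(5 7))^8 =(2 14 10)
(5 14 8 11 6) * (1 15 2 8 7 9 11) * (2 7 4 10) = [0, 15, 8, 3, 10, 14, 5, 9, 1, 11, 2, 6, 12, 13, 4, 7] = (1 15 7 9 11 6 5 14 4 10 2 8)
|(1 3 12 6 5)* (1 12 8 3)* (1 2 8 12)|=|(1 2 8 3 12 6 5)|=7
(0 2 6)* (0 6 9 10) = [2, 1, 9, 3, 4, 5, 6, 7, 8, 10, 0] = (0 2 9 10)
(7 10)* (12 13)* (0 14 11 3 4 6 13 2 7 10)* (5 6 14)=(0 5 6 13 12 2 7)(3 4 14 11)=[5, 1, 7, 4, 14, 6, 13, 0, 8, 9, 10, 3, 2, 12, 11]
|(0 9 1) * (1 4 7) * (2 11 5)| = 15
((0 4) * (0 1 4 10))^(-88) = (10)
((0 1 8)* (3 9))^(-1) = (0 8 1)(3 9)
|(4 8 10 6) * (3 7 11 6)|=|(3 7 11 6 4 8 10)|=7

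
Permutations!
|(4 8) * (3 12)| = |(3 12)(4 8)| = 2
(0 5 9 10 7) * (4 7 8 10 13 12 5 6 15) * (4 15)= (15)(0 6 4 7)(5 9 13 12)(8 10)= [6, 1, 2, 3, 7, 9, 4, 0, 10, 13, 8, 11, 5, 12, 14, 15]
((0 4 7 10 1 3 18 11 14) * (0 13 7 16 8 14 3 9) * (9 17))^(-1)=(0 9 17 1 10 7 13 14 8 16 4)(3 11 18)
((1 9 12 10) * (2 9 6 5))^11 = (1 9 6 12 5 10 2) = ((1 6 5 2 9 12 10))^11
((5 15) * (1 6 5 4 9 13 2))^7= (1 2 13 9 4 15 5 6)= ((1 6 5 15 4 9 13 2))^7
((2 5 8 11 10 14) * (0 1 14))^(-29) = (0 2 11 1 5 10 14 8)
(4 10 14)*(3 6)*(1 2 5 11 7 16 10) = [0, 2, 5, 6, 1, 11, 3, 16, 8, 9, 14, 7, 12, 13, 4, 15, 10] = (1 2 5 11 7 16 10 14 4)(3 6)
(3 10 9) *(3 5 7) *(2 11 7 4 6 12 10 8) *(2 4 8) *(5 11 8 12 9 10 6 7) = (2 8 4 7 3)(5 12 6 9 11) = [0, 1, 8, 2, 7, 12, 9, 3, 4, 11, 10, 5, 6]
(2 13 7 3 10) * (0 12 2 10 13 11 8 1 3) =[12, 3, 11, 13, 4, 5, 6, 0, 1, 9, 10, 8, 2, 7] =(0 12 2 11 8 1 3 13 7)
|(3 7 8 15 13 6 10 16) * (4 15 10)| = |(3 7 8 10 16)(4 15 13 6)| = 20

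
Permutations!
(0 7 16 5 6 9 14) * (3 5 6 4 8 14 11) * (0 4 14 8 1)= [7, 0, 2, 5, 1, 14, 9, 16, 8, 11, 10, 3, 12, 13, 4, 15, 6]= (0 7 16 6 9 11 3 5 14 4 1)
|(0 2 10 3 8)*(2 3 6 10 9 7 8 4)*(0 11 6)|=10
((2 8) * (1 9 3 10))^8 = ((1 9 3 10)(2 8))^8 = (10)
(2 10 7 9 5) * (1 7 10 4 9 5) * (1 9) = (10)(1 7 5 2 4) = [0, 7, 4, 3, 1, 2, 6, 5, 8, 9, 10]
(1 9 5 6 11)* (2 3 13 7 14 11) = [0, 9, 3, 13, 4, 6, 2, 14, 8, 5, 10, 1, 12, 7, 11] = (1 9 5 6 2 3 13 7 14 11)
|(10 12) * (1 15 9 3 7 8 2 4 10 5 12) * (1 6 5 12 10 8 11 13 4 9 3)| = 30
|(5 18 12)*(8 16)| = 6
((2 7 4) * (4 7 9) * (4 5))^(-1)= ((2 9 5 4))^(-1)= (2 4 5 9)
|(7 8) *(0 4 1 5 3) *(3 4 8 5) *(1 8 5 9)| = 8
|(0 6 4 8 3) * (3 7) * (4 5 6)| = |(0 4 8 7 3)(5 6)| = 10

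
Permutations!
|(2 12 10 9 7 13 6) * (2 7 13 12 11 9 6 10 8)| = |(2 11 9 13 10 6 7 12 8)| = 9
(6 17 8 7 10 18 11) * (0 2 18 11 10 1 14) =(0 2 18 10 11 6 17 8 7 1 14) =[2, 14, 18, 3, 4, 5, 17, 1, 7, 9, 11, 6, 12, 13, 0, 15, 16, 8, 10]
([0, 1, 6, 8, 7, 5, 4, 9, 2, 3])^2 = (2 4 9 8 6 7 3)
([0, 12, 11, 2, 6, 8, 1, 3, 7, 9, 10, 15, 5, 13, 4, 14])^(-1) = [0, 6, 3, 7, 14, 12, 4, 8, 5, 9, 10, 2, 1, 13, 15, 11]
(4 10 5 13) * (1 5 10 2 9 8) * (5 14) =(1 14 5 13 4 2 9 8) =[0, 14, 9, 3, 2, 13, 6, 7, 1, 8, 10, 11, 12, 4, 5]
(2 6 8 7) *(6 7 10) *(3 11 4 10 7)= (2 3 11 4 10 6 8 7)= [0, 1, 3, 11, 10, 5, 8, 2, 7, 9, 6, 4]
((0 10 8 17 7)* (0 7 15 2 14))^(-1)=(0 14 2 15 17 8 10)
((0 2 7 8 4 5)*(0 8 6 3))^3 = (8)(0 6 2 3 7)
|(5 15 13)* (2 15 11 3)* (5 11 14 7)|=15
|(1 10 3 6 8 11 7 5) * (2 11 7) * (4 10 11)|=|(1 11 2 4 10 3 6 8 7 5)|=10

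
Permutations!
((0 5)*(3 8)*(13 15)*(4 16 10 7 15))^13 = (0 5)(3 8)(4 16 10 7 15 13)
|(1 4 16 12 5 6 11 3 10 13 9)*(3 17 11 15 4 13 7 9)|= 6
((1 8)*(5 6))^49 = ((1 8)(5 6))^49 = (1 8)(5 6)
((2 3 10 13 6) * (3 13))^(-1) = ((2 13 6)(3 10))^(-1) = (2 6 13)(3 10)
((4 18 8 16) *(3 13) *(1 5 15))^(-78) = ((1 5 15)(3 13)(4 18 8 16))^(-78) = (4 8)(16 18)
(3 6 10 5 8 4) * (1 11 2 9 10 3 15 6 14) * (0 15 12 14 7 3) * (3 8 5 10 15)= (0 3 7 8 4 12 14 1 11 2 9 15 6)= [3, 11, 9, 7, 12, 5, 0, 8, 4, 15, 10, 2, 14, 13, 1, 6]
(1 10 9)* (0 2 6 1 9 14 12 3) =(0 2 6 1 10 14 12 3) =[2, 10, 6, 0, 4, 5, 1, 7, 8, 9, 14, 11, 3, 13, 12]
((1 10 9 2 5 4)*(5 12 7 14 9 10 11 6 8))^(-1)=((1 11 6 8 5 4)(2 12 7 14 9))^(-1)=(1 4 5 8 6 11)(2 9 14 7 12)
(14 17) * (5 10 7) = (5 10 7)(14 17) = [0, 1, 2, 3, 4, 10, 6, 5, 8, 9, 7, 11, 12, 13, 17, 15, 16, 14]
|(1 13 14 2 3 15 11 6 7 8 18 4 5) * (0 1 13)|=12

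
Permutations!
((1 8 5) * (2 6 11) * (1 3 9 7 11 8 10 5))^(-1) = (1 8 6 2 11 7 9 3 5 10)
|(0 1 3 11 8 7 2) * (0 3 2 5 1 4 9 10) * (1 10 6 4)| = |(0 1 2 3 11 8 7 5 10)(4 9 6)| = 9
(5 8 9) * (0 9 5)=[9, 1, 2, 3, 4, 8, 6, 7, 5, 0]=(0 9)(5 8)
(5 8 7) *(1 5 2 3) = (1 5 8 7 2 3) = [0, 5, 3, 1, 4, 8, 6, 2, 7]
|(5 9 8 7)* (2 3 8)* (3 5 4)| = |(2 5 9)(3 8 7 4)| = 12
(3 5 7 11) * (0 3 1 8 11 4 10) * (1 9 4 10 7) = (0 3 5 1 8 11 9 4 7 10) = [3, 8, 2, 5, 7, 1, 6, 10, 11, 4, 0, 9]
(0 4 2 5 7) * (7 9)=[4, 1, 5, 3, 2, 9, 6, 0, 8, 7]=(0 4 2 5 9 7)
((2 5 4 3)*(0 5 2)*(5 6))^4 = ((0 6 5 4 3))^4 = (0 3 4 5 6)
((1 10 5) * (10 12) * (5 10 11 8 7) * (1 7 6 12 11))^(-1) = (1 12 6 8 11)(5 7)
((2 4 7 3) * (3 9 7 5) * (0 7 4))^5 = ((0 7 9 4 5 3 2))^5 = (0 3 4 7 2 5 9)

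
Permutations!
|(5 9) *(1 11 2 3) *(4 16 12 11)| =14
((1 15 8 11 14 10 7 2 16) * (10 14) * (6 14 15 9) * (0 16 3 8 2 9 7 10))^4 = (0 9 2)(1 14 8)(3 16 6)(7 15 11)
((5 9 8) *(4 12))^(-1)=((4 12)(5 9 8))^(-1)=(4 12)(5 8 9)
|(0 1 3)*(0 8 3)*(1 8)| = 4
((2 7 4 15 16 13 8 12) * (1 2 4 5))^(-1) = ((1 2 7 5)(4 15 16 13 8 12))^(-1) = (1 5 7 2)(4 12 8 13 16 15)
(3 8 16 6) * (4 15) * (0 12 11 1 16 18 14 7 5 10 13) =(0 12 11 1 16 6 3 8 18 14 7 5 10 13)(4 15) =[12, 16, 2, 8, 15, 10, 3, 5, 18, 9, 13, 1, 11, 0, 7, 4, 6, 17, 14]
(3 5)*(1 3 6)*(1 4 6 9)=(1 3 5 9)(4 6)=[0, 3, 2, 5, 6, 9, 4, 7, 8, 1]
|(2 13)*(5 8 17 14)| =|(2 13)(5 8 17 14)| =4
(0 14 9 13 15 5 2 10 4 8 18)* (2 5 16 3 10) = [14, 1, 2, 10, 8, 5, 6, 7, 18, 13, 4, 11, 12, 15, 9, 16, 3, 17, 0] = (0 14 9 13 15 16 3 10 4 8 18)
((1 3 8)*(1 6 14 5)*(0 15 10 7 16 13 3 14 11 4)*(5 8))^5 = ((0 15 10 7 16 13 3 5 1 14 8 6 11 4))^5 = (0 13 8 15 3 6 10 5 11 7 1 4 16 14)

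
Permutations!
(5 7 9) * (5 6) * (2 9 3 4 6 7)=(2 9 7 3 4 6 5)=[0, 1, 9, 4, 6, 2, 5, 3, 8, 7]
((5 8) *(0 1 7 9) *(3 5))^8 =(9)(3 8 5)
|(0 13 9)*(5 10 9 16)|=6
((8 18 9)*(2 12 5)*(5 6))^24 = (18) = ((2 12 6 5)(8 18 9))^24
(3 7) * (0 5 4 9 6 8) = [5, 1, 2, 7, 9, 4, 8, 3, 0, 6] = (0 5 4 9 6 8)(3 7)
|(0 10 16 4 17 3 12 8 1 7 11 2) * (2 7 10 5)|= |(0 5 2)(1 10 16 4 17 3 12 8)(7 11)|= 24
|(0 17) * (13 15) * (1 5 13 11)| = |(0 17)(1 5 13 15 11)| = 10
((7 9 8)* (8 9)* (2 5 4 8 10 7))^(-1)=(2 8 4 5)(7 10)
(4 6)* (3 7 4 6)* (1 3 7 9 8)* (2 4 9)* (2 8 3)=[0, 2, 4, 8, 7, 5, 6, 9, 1, 3]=(1 2 4 7 9 3 8)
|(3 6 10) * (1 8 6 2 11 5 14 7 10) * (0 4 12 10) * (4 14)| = |(0 14 7)(1 8 6)(2 11 5 4 12 10 3)| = 21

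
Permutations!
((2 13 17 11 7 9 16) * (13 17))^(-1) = ((2 17 11 7 9 16))^(-1) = (2 16 9 7 11 17)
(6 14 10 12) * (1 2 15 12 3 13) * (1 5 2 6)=[0, 6, 15, 13, 4, 2, 14, 7, 8, 9, 3, 11, 1, 5, 10, 12]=(1 6 14 10 3 13 5 2 15 12)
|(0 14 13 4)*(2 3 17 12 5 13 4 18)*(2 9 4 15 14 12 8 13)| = |(0 12 5 2 3 17 8 13 18 9 4)(14 15)| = 22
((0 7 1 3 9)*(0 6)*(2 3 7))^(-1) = ((0 2 3 9 6)(1 7))^(-1) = (0 6 9 3 2)(1 7)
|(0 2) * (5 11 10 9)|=|(0 2)(5 11 10 9)|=4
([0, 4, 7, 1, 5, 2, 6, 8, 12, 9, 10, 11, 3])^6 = (1 12 7 5)(2 4 3 8)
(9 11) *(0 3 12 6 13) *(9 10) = [3, 1, 2, 12, 4, 5, 13, 7, 8, 11, 9, 10, 6, 0] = (0 3 12 6 13)(9 11 10)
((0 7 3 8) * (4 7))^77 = ((0 4 7 3 8))^77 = (0 7 8 4 3)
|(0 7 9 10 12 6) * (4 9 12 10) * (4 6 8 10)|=|(0 7 12 8 10 4 9 6)|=8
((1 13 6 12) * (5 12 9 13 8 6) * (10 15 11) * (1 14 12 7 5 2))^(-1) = ((1 8 6 9 13 2)(5 7)(10 15 11)(12 14))^(-1) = (1 2 13 9 6 8)(5 7)(10 11 15)(12 14)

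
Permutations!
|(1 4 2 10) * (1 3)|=5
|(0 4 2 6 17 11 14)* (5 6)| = |(0 4 2 5 6 17 11 14)| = 8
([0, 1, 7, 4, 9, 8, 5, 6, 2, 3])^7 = (2 6 8 7 5)(3 4 9)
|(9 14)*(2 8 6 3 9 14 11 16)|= |(2 8 6 3 9 11 16)|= 7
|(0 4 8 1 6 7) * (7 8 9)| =|(0 4 9 7)(1 6 8)| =12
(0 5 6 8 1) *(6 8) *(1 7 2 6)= (0 5 8 7 2 6 1)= [5, 0, 6, 3, 4, 8, 1, 2, 7]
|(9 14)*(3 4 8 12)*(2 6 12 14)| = |(2 6 12 3 4 8 14 9)| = 8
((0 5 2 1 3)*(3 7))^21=(0 1)(2 3)(5 7)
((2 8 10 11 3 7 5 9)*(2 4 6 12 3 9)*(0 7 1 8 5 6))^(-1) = (0 4 9 11 10 8 1 3 12 6 7)(2 5)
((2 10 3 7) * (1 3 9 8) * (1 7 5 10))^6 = (1 7 9 5)(2 8 10 3)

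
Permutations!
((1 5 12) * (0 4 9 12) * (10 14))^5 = ((0 4 9 12 1 5)(10 14))^5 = (0 5 1 12 9 4)(10 14)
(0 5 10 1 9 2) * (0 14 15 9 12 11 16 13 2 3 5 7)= (0 7)(1 12 11 16 13 2 14 15 9 3 5 10)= [7, 12, 14, 5, 4, 10, 6, 0, 8, 3, 1, 16, 11, 2, 15, 9, 13]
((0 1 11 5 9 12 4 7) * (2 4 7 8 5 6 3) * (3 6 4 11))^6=(0 8 1 5 3 9 2 12 11 7 4)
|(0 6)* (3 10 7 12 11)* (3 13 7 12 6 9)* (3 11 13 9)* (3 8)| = 8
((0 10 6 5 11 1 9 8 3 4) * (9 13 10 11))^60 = ((0 11 1 13 10 6 5 9 8 3 4))^60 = (0 6 4 10 3 13 8 1 9 11 5)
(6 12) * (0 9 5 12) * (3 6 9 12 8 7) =(0 12 9 5 8 7 3 6) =[12, 1, 2, 6, 4, 8, 0, 3, 7, 5, 10, 11, 9]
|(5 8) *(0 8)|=|(0 8 5)|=3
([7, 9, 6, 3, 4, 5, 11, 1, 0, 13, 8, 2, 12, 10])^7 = (13)(2 6 11)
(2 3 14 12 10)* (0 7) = (0 7)(2 3 14 12 10) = [7, 1, 3, 14, 4, 5, 6, 0, 8, 9, 2, 11, 10, 13, 12]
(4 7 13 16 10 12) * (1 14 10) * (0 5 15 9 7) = (0 5 15 9 7 13 16 1 14 10 12 4) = [5, 14, 2, 3, 0, 15, 6, 13, 8, 7, 12, 11, 4, 16, 10, 9, 1]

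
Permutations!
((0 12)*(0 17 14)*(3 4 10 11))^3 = (0 14 17 12)(3 11 10 4) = ((0 12 17 14)(3 4 10 11))^3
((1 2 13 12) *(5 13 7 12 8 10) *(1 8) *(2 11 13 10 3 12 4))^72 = ((1 11 13)(2 7 4)(3 12 8)(5 10))^72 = (13)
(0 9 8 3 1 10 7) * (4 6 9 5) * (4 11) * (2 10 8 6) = (0 5 11 4 2 10 7)(1 8 3)(6 9) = [5, 8, 10, 1, 2, 11, 9, 0, 3, 6, 7, 4]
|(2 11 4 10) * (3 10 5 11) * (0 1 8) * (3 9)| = 12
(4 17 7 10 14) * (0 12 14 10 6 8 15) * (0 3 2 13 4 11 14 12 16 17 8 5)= (0 16 17 7 6 5)(2 13 4 8 15 3)(11 14)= [16, 1, 13, 2, 8, 0, 5, 6, 15, 9, 10, 14, 12, 4, 11, 3, 17, 7]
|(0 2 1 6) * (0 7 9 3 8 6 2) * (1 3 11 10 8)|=6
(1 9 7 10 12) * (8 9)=(1 8 9 7 10 12)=[0, 8, 2, 3, 4, 5, 6, 10, 9, 7, 12, 11, 1]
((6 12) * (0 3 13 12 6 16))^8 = ((0 3 13 12 16))^8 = (0 12 3 16 13)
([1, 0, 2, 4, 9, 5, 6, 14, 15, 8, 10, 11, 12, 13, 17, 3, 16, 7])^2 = [0, 1, 2, 9, 8, 5, 6, 17, 3, 15, 10, 11, 12, 13, 7, 4, 16, 14]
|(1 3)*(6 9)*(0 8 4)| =|(0 8 4)(1 3)(6 9)| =6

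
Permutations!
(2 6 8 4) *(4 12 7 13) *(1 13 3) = (1 13 4 2 6 8 12 7 3) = [0, 13, 6, 1, 2, 5, 8, 3, 12, 9, 10, 11, 7, 4]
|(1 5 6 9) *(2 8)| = 4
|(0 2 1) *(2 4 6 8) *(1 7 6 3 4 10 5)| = |(0 10 5 1)(2 7 6 8)(3 4)| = 4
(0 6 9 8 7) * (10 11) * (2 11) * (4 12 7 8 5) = (0 6 9 5 4 12 7)(2 11 10) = [6, 1, 11, 3, 12, 4, 9, 0, 8, 5, 2, 10, 7]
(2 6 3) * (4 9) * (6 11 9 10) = (2 11 9 4 10 6 3) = [0, 1, 11, 2, 10, 5, 3, 7, 8, 4, 6, 9]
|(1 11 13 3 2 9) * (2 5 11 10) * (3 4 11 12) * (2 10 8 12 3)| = |(1 8 12 2 9)(3 5)(4 11 13)| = 30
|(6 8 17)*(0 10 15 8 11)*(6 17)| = |(17)(0 10 15 8 6 11)| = 6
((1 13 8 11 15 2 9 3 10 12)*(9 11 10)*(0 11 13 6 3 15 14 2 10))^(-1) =((0 11 14 2 13 8)(1 6 3 9 15 10 12))^(-1) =(0 8 13 2 14 11)(1 12 10 15 9 3 6)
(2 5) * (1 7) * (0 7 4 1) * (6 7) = (0 6 7)(1 4)(2 5) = [6, 4, 5, 3, 1, 2, 7, 0]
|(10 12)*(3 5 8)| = |(3 5 8)(10 12)| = 6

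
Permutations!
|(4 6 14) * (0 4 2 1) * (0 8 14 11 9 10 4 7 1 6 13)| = |(0 7 1 8 14 2 6 11 9 10 4 13)| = 12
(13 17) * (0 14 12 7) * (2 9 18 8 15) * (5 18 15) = (0 14 12 7)(2 9 15)(5 18 8)(13 17) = [14, 1, 9, 3, 4, 18, 6, 0, 5, 15, 10, 11, 7, 17, 12, 2, 16, 13, 8]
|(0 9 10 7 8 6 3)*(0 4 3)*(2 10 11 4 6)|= |(0 9 11 4 3 6)(2 10 7 8)|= 12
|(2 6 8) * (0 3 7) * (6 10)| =12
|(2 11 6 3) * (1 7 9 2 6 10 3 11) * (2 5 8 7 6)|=12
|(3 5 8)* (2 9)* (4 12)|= |(2 9)(3 5 8)(4 12)|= 6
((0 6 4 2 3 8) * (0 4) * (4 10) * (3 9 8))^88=(2 10 9 4 8)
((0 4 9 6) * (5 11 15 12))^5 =(0 4 9 6)(5 11 15 12)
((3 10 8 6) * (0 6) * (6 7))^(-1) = ((0 7 6 3 10 8))^(-1) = (0 8 10 3 6 7)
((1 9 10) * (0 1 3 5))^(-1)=(0 5 3 10 9 1)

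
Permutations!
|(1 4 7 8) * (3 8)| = 5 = |(1 4 7 3 8)|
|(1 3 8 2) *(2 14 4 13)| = |(1 3 8 14 4 13 2)| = 7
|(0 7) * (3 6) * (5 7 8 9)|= |(0 8 9 5 7)(3 6)|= 10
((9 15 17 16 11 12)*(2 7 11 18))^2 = (2 11 9 17 18 7 12 15 16) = ((2 7 11 12 9 15 17 16 18))^2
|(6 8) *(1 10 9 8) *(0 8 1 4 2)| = 15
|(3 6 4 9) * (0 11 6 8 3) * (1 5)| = |(0 11 6 4 9)(1 5)(3 8)| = 10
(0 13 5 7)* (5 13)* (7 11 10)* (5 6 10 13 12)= (0 6 10 7)(5 11 13 12)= [6, 1, 2, 3, 4, 11, 10, 0, 8, 9, 7, 13, 5, 12]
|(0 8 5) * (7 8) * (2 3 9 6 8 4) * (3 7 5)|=12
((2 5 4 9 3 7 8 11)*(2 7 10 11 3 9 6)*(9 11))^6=(11)(2 4)(5 6)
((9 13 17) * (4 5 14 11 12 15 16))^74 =(4 12 5 15 14 16 11)(9 17 13)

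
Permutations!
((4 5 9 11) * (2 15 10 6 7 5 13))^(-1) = (2 13 4 11 9 5 7 6 10 15)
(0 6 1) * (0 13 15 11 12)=(0 6 1 13 15 11 12)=[6, 13, 2, 3, 4, 5, 1, 7, 8, 9, 10, 12, 0, 15, 14, 11]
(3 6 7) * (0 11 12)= (0 11 12)(3 6 7)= [11, 1, 2, 6, 4, 5, 7, 3, 8, 9, 10, 12, 0]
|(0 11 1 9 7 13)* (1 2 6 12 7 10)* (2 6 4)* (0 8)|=42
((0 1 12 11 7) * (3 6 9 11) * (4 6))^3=(0 3 9)(1 4 11)(6 7 12)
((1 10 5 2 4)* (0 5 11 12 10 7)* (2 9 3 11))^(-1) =(0 7 1 4 2 10 12 11 3 9 5)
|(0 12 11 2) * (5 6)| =|(0 12 11 2)(5 6)| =4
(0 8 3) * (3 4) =(0 8 4 3) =[8, 1, 2, 0, 3, 5, 6, 7, 4]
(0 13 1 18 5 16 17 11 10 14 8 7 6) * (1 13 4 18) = (0 4 18 5 16 17 11 10 14 8 7 6) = [4, 1, 2, 3, 18, 16, 0, 6, 7, 9, 14, 10, 12, 13, 8, 15, 17, 11, 5]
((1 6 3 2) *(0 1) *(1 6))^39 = (0 2 3 6) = ((0 6 3 2))^39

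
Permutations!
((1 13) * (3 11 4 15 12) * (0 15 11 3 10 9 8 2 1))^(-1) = (0 13 1 2 8 9 10 12 15)(4 11)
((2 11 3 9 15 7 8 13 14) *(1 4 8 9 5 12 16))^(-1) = ((1 4 8 13 14 2 11 3 5 12 16)(7 9 15))^(-1) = (1 16 12 5 3 11 2 14 13 8 4)(7 15 9)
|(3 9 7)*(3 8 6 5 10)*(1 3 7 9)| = 10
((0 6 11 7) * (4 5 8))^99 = (0 7 11 6)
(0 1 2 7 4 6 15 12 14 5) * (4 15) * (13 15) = (0 1 2 7 13 15 12 14 5)(4 6) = [1, 2, 7, 3, 6, 0, 4, 13, 8, 9, 10, 11, 14, 15, 5, 12]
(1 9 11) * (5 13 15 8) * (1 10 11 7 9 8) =(1 8 5 13 15)(7 9)(10 11) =[0, 8, 2, 3, 4, 13, 6, 9, 5, 7, 11, 10, 12, 15, 14, 1]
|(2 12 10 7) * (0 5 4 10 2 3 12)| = 8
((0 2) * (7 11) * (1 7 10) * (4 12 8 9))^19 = (0 2)(1 10 11 7)(4 9 8 12)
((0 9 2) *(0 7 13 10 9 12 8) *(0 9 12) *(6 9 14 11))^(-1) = ((2 7 13 10 12 8 14 11 6 9))^(-1) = (2 9 6 11 14 8 12 10 13 7)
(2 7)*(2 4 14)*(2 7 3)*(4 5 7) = (2 3)(4 14)(5 7) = [0, 1, 3, 2, 14, 7, 6, 5, 8, 9, 10, 11, 12, 13, 4]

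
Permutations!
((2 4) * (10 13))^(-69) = (2 4)(10 13)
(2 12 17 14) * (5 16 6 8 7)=[0, 1, 12, 3, 4, 16, 8, 5, 7, 9, 10, 11, 17, 13, 2, 15, 6, 14]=(2 12 17 14)(5 16 6 8 7)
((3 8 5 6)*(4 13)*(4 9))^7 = (3 6 5 8)(4 13 9)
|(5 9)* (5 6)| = 3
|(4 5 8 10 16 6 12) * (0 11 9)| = 21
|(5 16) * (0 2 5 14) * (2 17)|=|(0 17 2 5 16 14)|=6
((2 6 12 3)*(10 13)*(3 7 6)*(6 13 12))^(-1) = ((2 3)(7 13 10 12))^(-1) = (2 3)(7 12 10 13)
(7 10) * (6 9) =(6 9)(7 10) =[0, 1, 2, 3, 4, 5, 9, 10, 8, 6, 7]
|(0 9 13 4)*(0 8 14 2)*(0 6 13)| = 6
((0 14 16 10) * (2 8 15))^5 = (0 14 16 10)(2 15 8)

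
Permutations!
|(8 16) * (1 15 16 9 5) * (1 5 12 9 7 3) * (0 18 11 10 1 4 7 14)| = 18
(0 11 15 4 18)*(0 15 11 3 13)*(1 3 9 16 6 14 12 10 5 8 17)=(0 9 16 6 14 12 10 5 8 17 1 3 13)(4 18 15)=[9, 3, 2, 13, 18, 8, 14, 7, 17, 16, 5, 11, 10, 0, 12, 4, 6, 1, 15]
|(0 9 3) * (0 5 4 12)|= 6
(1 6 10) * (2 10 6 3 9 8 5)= (1 3 9 8 5 2 10)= [0, 3, 10, 9, 4, 2, 6, 7, 5, 8, 1]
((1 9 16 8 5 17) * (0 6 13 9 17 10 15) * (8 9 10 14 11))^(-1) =((0 6 13 10 15)(1 17)(5 14 11 8)(9 16))^(-1) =(0 15 10 13 6)(1 17)(5 8 11 14)(9 16)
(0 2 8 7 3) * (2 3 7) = (0 3)(2 8) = [3, 1, 8, 0, 4, 5, 6, 7, 2]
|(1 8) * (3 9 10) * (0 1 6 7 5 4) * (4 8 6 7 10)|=|(0 1 6 10 3 9 4)(5 8 7)|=21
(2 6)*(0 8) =[8, 1, 6, 3, 4, 5, 2, 7, 0] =(0 8)(2 6)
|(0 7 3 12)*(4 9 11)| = |(0 7 3 12)(4 9 11)| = 12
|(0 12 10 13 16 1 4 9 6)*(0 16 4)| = |(0 12 10 13 4 9 6 16 1)| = 9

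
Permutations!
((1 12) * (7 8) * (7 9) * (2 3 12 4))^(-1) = (1 12 3 2 4)(7 9 8)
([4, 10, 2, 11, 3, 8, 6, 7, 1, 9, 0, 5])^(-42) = (0 1 5 3)(4 10 8 11)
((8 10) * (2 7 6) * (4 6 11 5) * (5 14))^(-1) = ((2 7 11 14 5 4 6)(8 10))^(-1) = (2 6 4 5 14 11 7)(8 10)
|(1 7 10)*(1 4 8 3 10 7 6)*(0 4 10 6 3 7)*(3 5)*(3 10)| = 20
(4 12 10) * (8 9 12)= (4 8 9 12 10)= [0, 1, 2, 3, 8, 5, 6, 7, 9, 12, 4, 11, 10]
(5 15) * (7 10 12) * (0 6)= (0 6)(5 15)(7 10 12)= [6, 1, 2, 3, 4, 15, 0, 10, 8, 9, 12, 11, 7, 13, 14, 5]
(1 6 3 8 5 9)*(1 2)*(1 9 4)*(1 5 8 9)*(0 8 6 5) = (0 8 6 3 9 2 1 5 4) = [8, 5, 1, 9, 0, 4, 3, 7, 6, 2]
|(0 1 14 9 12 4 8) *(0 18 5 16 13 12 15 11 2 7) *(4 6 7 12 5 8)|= 30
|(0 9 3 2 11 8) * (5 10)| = 6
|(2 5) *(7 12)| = 2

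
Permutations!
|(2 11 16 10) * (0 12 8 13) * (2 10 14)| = 4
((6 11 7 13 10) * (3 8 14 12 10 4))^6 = (3 11 14 13 10)(4 6 8 7 12)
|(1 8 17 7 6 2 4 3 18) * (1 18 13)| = 9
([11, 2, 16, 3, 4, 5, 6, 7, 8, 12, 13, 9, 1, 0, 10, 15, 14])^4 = [1, 10, 13, 3, 4, 5, 6, 7, 8, 16, 9, 2, 14, 12, 11, 15, 0]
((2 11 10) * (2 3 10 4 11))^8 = (11) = ((3 10)(4 11))^8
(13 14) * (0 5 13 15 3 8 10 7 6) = (0 5 13 14 15 3 8 10 7 6) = [5, 1, 2, 8, 4, 13, 0, 6, 10, 9, 7, 11, 12, 14, 15, 3]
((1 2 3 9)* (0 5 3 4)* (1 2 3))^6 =(0 4 2 9 3 1 5)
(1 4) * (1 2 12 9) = [0, 4, 12, 3, 2, 5, 6, 7, 8, 1, 10, 11, 9] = (1 4 2 12 9)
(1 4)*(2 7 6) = (1 4)(2 7 6) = [0, 4, 7, 3, 1, 5, 2, 6]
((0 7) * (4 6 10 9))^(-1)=((0 7)(4 6 10 9))^(-1)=(0 7)(4 9 10 6)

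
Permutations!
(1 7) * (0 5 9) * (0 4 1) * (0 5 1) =(0 1 7 5 9 4) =[1, 7, 2, 3, 0, 9, 6, 5, 8, 4]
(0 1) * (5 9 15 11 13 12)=(0 1)(5 9 15 11 13 12)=[1, 0, 2, 3, 4, 9, 6, 7, 8, 15, 10, 13, 5, 12, 14, 11]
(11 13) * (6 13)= [0, 1, 2, 3, 4, 5, 13, 7, 8, 9, 10, 6, 12, 11]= (6 13 11)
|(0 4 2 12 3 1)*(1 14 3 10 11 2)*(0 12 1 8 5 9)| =10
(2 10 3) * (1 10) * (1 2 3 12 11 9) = (1 10 12 11 9) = [0, 10, 2, 3, 4, 5, 6, 7, 8, 1, 12, 9, 11]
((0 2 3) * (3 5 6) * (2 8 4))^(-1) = (0 3 6 5 2 4 8) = ((0 8 4 2 5 6 3))^(-1)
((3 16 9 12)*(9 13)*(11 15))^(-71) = ((3 16 13 9 12)(11 15))^(-71) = (3 12 9 13 16)(11 15)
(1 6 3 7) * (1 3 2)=[0, 6, 1, 7, 4, 5, 2, 3]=(1 6 2)(3 7)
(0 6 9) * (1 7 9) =(0 6 1 7 9) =[6, 7, 2, 3, 4, 5, 1, 9, 8, 0]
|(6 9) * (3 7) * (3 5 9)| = |(3 7 5 9 6)| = 5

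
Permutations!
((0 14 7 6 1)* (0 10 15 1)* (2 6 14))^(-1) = (0 6 2)(1 15 10)(7 14)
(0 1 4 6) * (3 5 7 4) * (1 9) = [9, 3, 2, 5, 6, 7, 0, 4, 8, 1] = (0 9 1 3 5 7 4 6)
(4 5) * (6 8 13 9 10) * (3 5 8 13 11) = (3 5 4 8 11)(6 13 9 10) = [0, 1, 2, 5, 8, 4, 13, 7, 11, 10, 6, 3, 12, 9]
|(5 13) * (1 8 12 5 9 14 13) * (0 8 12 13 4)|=|(0 8 13 9 14 4)(1 12 5)|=6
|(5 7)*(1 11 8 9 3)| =10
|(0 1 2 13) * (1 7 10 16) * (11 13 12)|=|(0 7 10 16 1 2 12 11 13)|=9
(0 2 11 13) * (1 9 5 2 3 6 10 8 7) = [3, 9, 11, 6, 4, 2, 10, 1, 7, 5, 8, 13, 12, 0] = (0 3 6 10 8 7 1 9 5 2 11 13)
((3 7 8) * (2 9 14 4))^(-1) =(2 4 14 9)(3 8 7)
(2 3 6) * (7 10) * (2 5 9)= (2 3 6 5 9)(7 10)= [0, 1, 3, 6, 4, 9, 5, 10, 8, 2, 7]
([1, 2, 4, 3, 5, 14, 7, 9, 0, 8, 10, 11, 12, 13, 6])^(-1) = (0 8 9 7 6 14 5 4 2 1)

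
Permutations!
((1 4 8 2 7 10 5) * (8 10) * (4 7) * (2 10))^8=(1 10 7 5 8)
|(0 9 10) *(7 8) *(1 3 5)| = 6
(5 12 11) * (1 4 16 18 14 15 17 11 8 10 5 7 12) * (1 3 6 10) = (1 4 16 18 14 15 17 11 7 12 8)(3 6 10 5) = [0, 4, 2, 6, 16, 3, 10, 12, 1, 9, 5, 7, 8, 13, 15, 17, 18, 11, 14]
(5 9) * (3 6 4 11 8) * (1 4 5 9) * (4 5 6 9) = (1 5)(3 9 4 11 8) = [0, 5, 2, 9, 11, 1, 6, 7, 3, 4, 10, 8]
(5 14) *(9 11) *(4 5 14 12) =(14)(4 5 12)(9 11) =[0, 1, 2, 3, 5, 12, 6, 7, 8, 11, 10, 9, 4, 13, 14]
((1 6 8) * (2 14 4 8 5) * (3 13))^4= (1 14 6 4 5 8 2)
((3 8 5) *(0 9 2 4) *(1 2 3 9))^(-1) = ((0 1 2 4)(3 8 5 9))^(-1) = (0 4 2 1)(3 9 5 8)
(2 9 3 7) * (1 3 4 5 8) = [0, 3, 9, 7, 5, 8, 6, 2, 1, 4] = (1 3 7 2 9 4 5 8)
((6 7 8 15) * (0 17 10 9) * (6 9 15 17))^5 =(0 10 7 9 17 6 15 8)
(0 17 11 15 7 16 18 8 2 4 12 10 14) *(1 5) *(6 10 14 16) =(0 17 11 15 7 6 10 16 18 8 2 4 12 14)(1 5) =[17, 5, 4, 3, 12, 1, 10, 6, 2, 9, 16, 15, 14, 13, 0, 7, 18, 11, 8]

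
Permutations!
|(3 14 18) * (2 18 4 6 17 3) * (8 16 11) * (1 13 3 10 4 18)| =12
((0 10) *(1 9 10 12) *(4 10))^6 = ((0 12 1 9 4 10))^6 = (12)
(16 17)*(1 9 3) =(1 9 3)(16 17) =[0, 9, 2, 1, 4, 5, 6, 7, 8, 3, 10, 11, 12, 13, 14, 15, 17, 16]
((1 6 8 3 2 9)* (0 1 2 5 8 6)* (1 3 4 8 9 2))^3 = ((0 3 5 9 1)(4 8))^3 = (0 9 3 1 5)(4 8)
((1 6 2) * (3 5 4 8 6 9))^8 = (9)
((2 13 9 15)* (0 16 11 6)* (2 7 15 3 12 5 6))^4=(0 13 5 11 3)(2 12 16 9 6)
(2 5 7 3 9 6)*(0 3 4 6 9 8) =(9)(0 3 8)(2 5 7 4 6) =[3, 1, 5, 8, 6, 7, 2, 4, 0, 9]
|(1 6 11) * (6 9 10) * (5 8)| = 10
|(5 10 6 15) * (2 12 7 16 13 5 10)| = 6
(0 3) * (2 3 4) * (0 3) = (0 4 2) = [4, 1, 0, 3, 2]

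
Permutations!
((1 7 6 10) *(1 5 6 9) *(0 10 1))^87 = (0 6 9 5 7 10 1)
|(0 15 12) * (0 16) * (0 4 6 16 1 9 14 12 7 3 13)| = |(0 15 7 3 13)(1 9 14 12)(4 6 16)| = 60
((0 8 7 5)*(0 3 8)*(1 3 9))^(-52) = (1 8 5)(3 7 9)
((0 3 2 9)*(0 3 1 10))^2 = (0 10 1)(2 3 9)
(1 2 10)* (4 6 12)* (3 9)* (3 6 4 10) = (1 2 3 9 6 12 10) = [0, 2, 3, 9, 4, 5, 12, 7, 8, 6, 1, 11, 10]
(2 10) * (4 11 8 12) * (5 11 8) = (2 10)(4 8 12)(5 11) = [0, 1, 10, 3, 8, 11, 6, 7, 12, 9, 2, 5, 4]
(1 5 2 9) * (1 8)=(1 5 2 9 8)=[0, 5, 9, 3, 4, 2, 6, 7, 1, 8]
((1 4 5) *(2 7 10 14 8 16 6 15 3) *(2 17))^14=((1 4 5)(2 7 10 14 8 16 6 15 3 17))^14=(1 5 4)(2 8 3 10 6)(7 16 17 14 15)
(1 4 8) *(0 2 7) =(0 2 7)(1 4 8) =[2, 4, 7, 3, 8, 5, 6, 0, 1]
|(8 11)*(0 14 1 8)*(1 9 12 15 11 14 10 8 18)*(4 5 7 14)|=22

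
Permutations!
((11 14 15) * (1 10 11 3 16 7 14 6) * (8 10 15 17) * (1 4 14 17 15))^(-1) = (3 15 14 4 6 11 10 8 17 7 16)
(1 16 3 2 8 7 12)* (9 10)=(1 16 3 2 8 7 12)(9 10)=[0, 16, 8, 2, 4, 5, 6, 12, 7, 10, 9, 11, 1, 13, 14, 15, 3]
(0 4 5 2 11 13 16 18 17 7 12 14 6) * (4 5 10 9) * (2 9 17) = (0 5 9 4 10 17 7 12 14 6)(2 11 13 16 18) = [5, 1, 11, 3, 10, 9, 0, 12, 8, 4, 17, 13, 14, 16, 6, 15, 18, 7, 2]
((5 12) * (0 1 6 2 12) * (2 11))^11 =(0 2 1 12 6 5 11)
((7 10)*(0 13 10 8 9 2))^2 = ((0 13 10 7 8 9 2))^2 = (0 10 8 2 13 7 9)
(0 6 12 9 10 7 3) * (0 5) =(0 6 12 9 10 7 3 5) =[6, 1, 2, 5, 4, 0, 12, 3, 8, 10, 7, 11, 9]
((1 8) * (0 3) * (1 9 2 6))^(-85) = ((0 3)(1 8 9 2 6))^(-85) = (9)(0 3)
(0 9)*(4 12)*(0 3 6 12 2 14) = (0 9 3 6 12 4 2 14) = [9, 1, 14, 6, 2, 5, 12, 7, 8, 3, 10, 11, 4, 13, 0]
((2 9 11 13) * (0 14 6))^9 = (14)(2 9 11 13)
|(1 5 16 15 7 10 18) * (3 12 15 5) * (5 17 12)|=|(1 3 5 16 17 12 15 7 10 18)|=10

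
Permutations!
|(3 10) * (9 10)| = 3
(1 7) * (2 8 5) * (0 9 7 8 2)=[9, 8, 2, 3, 4, 0, 6, 1, 5, 7]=(0 9 7 1 8 5)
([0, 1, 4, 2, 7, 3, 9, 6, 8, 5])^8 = (2 4 7 6 9 5 3)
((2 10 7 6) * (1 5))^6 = ((1 5)(2 10 7 6))^6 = (2 7)(6 10)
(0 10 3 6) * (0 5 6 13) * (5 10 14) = (0 14 5 6 10 3 13) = [14, 1, 2, 13, 4, 6, 10, 7, 8, 9, 3, 11, 12, 0, 5]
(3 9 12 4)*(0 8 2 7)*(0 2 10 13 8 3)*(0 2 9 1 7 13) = [3, 7, 13, 1, 2, 5, 6, 9, 10, 12, 0, 11, 4, 8] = (0 3 1 7 9 12 4 2 13 8 10)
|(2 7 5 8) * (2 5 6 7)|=2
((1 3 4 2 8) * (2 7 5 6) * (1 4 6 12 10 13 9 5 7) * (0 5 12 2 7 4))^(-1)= (0 8 2 5)(1 4 7 6 3)(9 13 10 12)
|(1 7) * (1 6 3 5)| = 5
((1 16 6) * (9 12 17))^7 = (1 16 6)(9 12 17)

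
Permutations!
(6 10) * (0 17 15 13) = [17, 1, 2, 3, 4, 5, 10, 7, 8, 9, 6, 11, 12, 0, 14, 13, 16, 15] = (0 17 15 13)(6 10)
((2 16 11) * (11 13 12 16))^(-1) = (2 11)(12 13 16)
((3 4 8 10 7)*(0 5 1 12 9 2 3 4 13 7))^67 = (0 13 1 4 9 10 3 5 7 12 8 2)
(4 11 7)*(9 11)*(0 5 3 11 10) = (0 5 3 11 7 4 9 10) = [5, 1, 2, 11, 9, 3, 6, 4, 8, 10, 0, 7]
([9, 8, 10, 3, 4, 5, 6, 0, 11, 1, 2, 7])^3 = [8, 7, 10, 3, 4, 5, 6, 1, 0, 11, 2, 9]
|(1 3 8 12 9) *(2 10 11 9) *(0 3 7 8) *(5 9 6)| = |(0 3)(1 7 8 12 2 10 11 6 5 9)| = 10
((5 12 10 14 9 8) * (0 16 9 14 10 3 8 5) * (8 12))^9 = (0 8 5 9 16)(3 12)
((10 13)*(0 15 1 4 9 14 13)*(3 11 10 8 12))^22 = ((0 15 1 4 9 14 13 8 12 3 11 10))^22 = (0 11 12 13 9 1)(3 8 14 4 15 10)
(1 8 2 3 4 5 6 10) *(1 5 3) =(1 8 2)(3 4)(5 6 10) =[0, 8, 1, 4, 3, 6, 10, 7, 2, 9, 5]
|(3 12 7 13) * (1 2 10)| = 12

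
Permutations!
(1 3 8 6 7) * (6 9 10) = (1 3 8 9 10 6 7) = [0, 3, 2, 8, 4, 5, 7, 1, 9, 10, 6]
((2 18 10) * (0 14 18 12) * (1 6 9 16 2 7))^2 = (0 18 7 6 16 12 14 10 1 9 2)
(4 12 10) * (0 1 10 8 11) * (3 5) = (0 1 10 4 12 8 11)(3 5) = [1, 10, 2, 5, 12, 3, 6, 7, 11, 9, 4, 0, 8]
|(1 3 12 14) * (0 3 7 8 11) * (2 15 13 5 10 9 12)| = |(0 3 2 15 13 5 10 9 12 14 1 7 8 11)| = 14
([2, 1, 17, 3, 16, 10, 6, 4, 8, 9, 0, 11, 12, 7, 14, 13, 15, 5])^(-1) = [10, 1, 0, 3, 7, 17, 6, 13, 8, 9, 5, 11, 12, 15, 14, 16, 4, 2]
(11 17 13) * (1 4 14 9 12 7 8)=(1 4 14 9 12 7 8)(11 17 13)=[0, 4, 2, 3, 14, 5, 6, 8, 1, 12, 10, 17, 7, 11, 9, 15, 16, 13]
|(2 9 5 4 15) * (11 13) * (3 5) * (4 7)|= |(2 9 3 5 7 4 15)(11 13)|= 14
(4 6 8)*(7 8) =(4 6 7 8) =[0, 1, 2, 3, 6, 5, 7, 8, 4]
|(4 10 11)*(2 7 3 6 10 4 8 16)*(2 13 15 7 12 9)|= |(2 12 9)(3 6 10 11 8 16 13 15 7)|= 9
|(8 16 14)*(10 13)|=6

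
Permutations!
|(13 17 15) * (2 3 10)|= 3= |(2 3 10)(13 17 15)|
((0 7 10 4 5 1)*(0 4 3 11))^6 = ((0 7 10 3 11)(1 4 5))^6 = (0 7 10 3 11)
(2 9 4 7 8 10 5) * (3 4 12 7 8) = (2 9 12 7 3 4 8 10 5) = [0, 1, 9, 4, 8, 2, 6, 3, 10, 12, 5, 11, 7]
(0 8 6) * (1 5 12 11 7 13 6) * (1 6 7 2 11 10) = (0 8 6)(1 5 12 10)(2 11)(7 13) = [8, 5, 11, 3, 4, 12, 0, 13, 6, 9, 1, 2, 10, 7]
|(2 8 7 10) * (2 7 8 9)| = 2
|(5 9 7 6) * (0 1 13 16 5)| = |(0 1 13 16 5 9 7 6)| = 8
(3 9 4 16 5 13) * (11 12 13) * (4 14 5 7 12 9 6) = (3 6 4 16 7 12 13)(5 11 9 14) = [0, 1, 2, 6, 16, 11, 4, 12, 8, 14, 10, 9, 13, 3, 5, 15, 7]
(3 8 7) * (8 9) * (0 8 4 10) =[8, 1, 2, 9, 10, 5, 6, 3, 7, 4, 0] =(0 8 7 3 9 4 10)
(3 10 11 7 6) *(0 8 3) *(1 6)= (0 8 3 10 11 7 1 6)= [8, 6, 2, 10, 4, 5, 0, 1, 3, 9, 11, 7]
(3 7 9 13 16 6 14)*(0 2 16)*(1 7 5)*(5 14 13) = [2, 7, 16, 14, 4, 1, 13, 9, 8, 5, 10, 11, 12, 0, 3, 15, 6] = (0 2 16 6 13)(1 7 9 5)(3 14)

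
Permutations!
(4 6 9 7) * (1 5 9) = (1 5 9 7 4 6) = [0, 5, 2, 3, 6, 9, 1, 4, 8, 7]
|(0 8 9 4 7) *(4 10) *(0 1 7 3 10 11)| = 12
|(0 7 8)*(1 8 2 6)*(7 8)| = |(0 8)(1 7 2 6)| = 4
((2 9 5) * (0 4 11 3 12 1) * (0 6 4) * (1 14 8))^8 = (14)(2 5 9)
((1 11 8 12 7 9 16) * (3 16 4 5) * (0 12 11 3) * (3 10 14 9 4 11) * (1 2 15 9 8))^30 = (16)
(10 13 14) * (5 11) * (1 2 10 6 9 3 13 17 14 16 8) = [0, 2, 10, 13, 4, 11, 9, 7, 1, 3, 17, 5, 12, 16, 6, 15, 8, 14] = (1 2 10 17 14 6 9 3 13 16 8)(5 11)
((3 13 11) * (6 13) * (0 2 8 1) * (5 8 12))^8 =(13)(0 12 8)(1 2 5)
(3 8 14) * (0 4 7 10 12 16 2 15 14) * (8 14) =(0 4 7 10 12 16 2 15 8)(3 14) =[4, 1, 15, 14, 7, 5, 6, 10, 0, 9, 12, 11, 16, 13, 3, 8, 2]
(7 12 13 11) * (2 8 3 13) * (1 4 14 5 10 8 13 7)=(1 4 14 5 10 8 3 7 12 2 13 11)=[0, 4, 13, 7, 14, 10, 6, 12, 3, 9, 8, 1, 2, 11, 5]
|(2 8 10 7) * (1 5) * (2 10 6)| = |(1 5)(2 8 6)(7 10)| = 6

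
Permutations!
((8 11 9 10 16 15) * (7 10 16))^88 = (8 16 11 15 9)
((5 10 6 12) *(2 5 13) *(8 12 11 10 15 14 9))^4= ((2 5 15 14 9 8 12 13)(6 11 10))^4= (2 9)(5 8)(6 11 10)(12 15)(13 14)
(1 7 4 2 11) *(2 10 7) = [0, 2, 11, 3, 10, 5, 6, 4, 8, 9, 7, 1] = (1 2 11)(4 10 7)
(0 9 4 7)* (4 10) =(0 9 10 4 7) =[9, 1, 2, 3, 7, 5, 6, 0, 8, 10, 4]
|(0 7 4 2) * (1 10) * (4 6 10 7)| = 12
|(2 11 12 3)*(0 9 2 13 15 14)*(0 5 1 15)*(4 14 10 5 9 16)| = 20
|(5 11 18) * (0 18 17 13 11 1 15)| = |(0 18 5 1 15)(11 17 13)| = 15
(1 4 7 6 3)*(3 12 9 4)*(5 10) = [0, 3, 2, 1, 7, 10, 12, 6, 8, 4, 5, 11, 9] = (1 3)(4 7 6 12 9)(5 10)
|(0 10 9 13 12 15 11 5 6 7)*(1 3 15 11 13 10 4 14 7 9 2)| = 44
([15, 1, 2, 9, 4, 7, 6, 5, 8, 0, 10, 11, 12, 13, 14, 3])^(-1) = [9, 1, 2, 15, 4, 7, 6, 5, 8, 3, 10, 11, 12, 13, 14, 0]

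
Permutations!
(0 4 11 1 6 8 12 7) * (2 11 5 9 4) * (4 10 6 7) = (0 2 11 1 7)(4 5 9 10 6 8 12) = [2, 7, 11, 3, 5, 9, 8, 0, 12, 10, 6, 1, 4]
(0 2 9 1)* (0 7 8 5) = (0 2 9 1 7 8 5) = [2, 7, 9, 3, 4, 0, 6, 8, 5, 1]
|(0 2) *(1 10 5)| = |(0 2)(1 10 5)| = 6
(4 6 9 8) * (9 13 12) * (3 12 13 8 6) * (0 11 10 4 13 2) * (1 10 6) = [11, 10, 0, 12, 3, 5, 8, 7, 13, 1, 4, 6, 9, 2] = (0 11 6 8 13 2)(1 10 4 3 12 9)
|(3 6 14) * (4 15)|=6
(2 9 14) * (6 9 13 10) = (2 13 10 6 9 14) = [0, 1, 13, 3, 4, 5, 9, 7, 8, 14, 6, 11, 12, 10, 2]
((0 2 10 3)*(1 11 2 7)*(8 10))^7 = ((0 7 1 11 2 8 10 3))^7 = (0 3 10 8 2 11 1 7)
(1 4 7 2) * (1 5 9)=(1 4 7 2 5 9)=[0, 4, 5, 3, 7, 9, 6, 2, 8, 1]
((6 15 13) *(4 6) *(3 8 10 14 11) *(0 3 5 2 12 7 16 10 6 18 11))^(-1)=(0 14 10 16 7 12 2 5 11 18 4 13 15 6 8 3)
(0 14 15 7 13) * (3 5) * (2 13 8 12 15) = (0 14 2 13)(3 5)(7 8 12 15) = [14, 1, 13, 5, 4, 3, 6, 8, 12, 9, 10, 11, 15, 0, 2, 7]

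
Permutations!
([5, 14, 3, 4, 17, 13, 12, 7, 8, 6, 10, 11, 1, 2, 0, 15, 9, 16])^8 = [9, 17, 1, 14, 0, 6, 3, 7, 8, 2, 10, 11, 4, 12, 16, 15, 13, 5]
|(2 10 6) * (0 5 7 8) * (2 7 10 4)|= |(0 5 10 6 7 8)(2 4)|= 6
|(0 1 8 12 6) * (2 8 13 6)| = 12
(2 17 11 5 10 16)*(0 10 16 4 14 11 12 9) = (0 10 4 14 11 5 16 2 17 12 9) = [10, 1, 17, 3, 14, 16, 6, 7, 8, 0, 4, 5, 9, 13, 11, 15, 2, 12]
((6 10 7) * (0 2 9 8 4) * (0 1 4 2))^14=((1 4)(2 9 8)(6 10 7))^14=(2 8 9)(6 7 10)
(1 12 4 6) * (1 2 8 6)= [0, 12, 8, 3, 1, 5, 2, 7, 6, 9, 10, 11, 4]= (1 12 4)(2 8 6)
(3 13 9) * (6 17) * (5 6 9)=(3 13 5 6 17 9)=[0, 1, 2, 13, 4, 6, 17, 7, 8, 3, 10, 11, 12, 5, 14, 15, 16, 9]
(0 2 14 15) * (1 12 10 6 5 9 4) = [2, 12, 14, 3, 1, 9, 5, 7, 8, 4, 6, 11, 10, 13, 15, 0] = (0 2 14 15)(1 12 10 6 5 9 4)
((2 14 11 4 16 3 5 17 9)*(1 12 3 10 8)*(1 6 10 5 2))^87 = (1 9 17 5 16 4 11 14 2 3 12)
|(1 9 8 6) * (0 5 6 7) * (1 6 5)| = 5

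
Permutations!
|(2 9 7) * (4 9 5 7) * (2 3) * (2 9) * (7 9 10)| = 12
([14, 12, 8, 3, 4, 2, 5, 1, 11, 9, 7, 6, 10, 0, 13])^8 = [13, 1, 6, 3, 4, 11, 8, 7, 5, 9, 10, 2, 12, 14, 0]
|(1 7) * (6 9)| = |(1 7)(6 9)| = 2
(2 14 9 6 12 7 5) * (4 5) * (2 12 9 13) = (2 14 13)(4 5 12 7)(6 9) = [0, 1, 14, 3, 5, 12, 9, 4, 8, 6, 10, 11, 7, 2, 13]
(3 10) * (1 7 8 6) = [0, 7, 2, 10, 4, 5, 1, 8, 6, 9, 3] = (1 7 8 6)(3 10)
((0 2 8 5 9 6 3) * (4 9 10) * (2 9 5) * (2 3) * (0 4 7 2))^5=((0 9 6)(2 8 3 4 5 10 7))^5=(0 6 9)(2 10 4 8 7 5 3)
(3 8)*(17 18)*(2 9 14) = (2 9 14)(3 8)(17 18) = [0, 1, 9, 8, 4, 5, 6, 7, 3, 14, 10, 11, 12, 13, 2, 15, 16, 18, 17]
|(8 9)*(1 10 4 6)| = |(1 10 4 6)(8 9)| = 4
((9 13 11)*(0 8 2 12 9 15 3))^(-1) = (0 3 15 11 13 9 12 2 8)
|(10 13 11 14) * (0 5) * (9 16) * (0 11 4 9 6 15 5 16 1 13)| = 8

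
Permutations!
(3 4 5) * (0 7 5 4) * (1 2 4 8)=[7, 2, 4, 0, 8, 3, 6, 5, 1]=(0 7 5 3)(1 2 4 8)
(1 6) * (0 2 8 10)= (0 2 8 10)(1 6)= [2, 6, 8, 3, 4, 5, 1, 7, 10, 9, 0]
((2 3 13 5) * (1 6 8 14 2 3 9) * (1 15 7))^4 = (1 2)(3 13 5)(6 9)(7 14)(8 15)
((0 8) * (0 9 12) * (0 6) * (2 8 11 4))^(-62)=((0 11 4 2 8 9 12 6))^(-62)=(0 4 8 12)(2 9 6 11)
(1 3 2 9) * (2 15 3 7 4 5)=(1 7 4 5 2 9)(3 15)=[0, 7, 9, 15, 5, 2, 6, 4, 8, 1, 10, 11, 12, 13, 14, 3]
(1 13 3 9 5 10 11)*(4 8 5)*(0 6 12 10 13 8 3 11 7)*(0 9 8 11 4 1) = (0 6 12 10 7 9 1 11)(3 8 5 13 4) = [6, 11, 2, 8, 3, 13, 12, 9, 5, 1, 7, 0, 10, 4]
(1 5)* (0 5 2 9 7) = [5, 2, 9, 3, 4, 1, 6, 0, 8, 7] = (0 5 1 2 9 7)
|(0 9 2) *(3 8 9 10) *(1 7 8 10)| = |(0 1 7 8 9 2)(3 10)| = 6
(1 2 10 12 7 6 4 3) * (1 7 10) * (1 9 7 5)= (1 2 9 7 6 4 3 5)(10 12)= [0, 2, 9, 5, 3, 1, 4, 6, 8, 7, 12, 11, 10]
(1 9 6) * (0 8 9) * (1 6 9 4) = [8, 0, 2, 3, 1, 5, 6, 7, 4, 9] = (9)(0 8 4 1)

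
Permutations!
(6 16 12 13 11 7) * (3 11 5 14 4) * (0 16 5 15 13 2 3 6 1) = (0 16 12 2 3 11 7 1)(4 6 5 14)(13 15) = [16, 0, 3, 11, 6, 14, 5, 1, 8, 9, 10, 7, 2, 15, 4, 13, 12]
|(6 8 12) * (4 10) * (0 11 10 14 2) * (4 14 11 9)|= |(0 9 4 11 10 14 2)(6 8 12)|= 21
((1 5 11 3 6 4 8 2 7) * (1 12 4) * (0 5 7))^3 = (0 3 7 8 5 6 12 2 11 1 4)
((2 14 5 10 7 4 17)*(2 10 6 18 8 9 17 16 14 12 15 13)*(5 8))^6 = (18)(2 15)(4 10 9 14)(7 17 8 16)(12 13)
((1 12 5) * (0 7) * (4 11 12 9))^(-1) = ((0 7)(1 9 4 11 12 5))^(-1) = (0 7)(1 5 12 11 4 9)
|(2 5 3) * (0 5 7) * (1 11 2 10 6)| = 9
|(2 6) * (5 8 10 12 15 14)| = |(2 6)(5 8 10 12 15 14)| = 6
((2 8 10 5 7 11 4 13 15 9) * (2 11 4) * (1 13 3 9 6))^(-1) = (1 6 15 13)(2 11 9 3 4 7 5 10 8)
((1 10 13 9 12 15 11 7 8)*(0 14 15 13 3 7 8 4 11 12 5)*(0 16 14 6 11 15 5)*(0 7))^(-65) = (0 10 8 6 3 1 11)(4 15 12 13 9 7)(5 16 14)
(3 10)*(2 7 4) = (2 7 4)(3 10) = [0, 1, 7, 10, 2, 5, 6, 4, 8, 9, 3]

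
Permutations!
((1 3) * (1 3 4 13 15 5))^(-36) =((1 4 13 15 5))^(-36) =(1 5 15 13 4)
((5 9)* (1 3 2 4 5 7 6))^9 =(1 3 2 4 5 9 7 6)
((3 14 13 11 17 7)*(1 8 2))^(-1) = ((1 8 2)(3 14 13 11 17 7))^(-1) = (1 2 8)(3 7 17 11 13 14)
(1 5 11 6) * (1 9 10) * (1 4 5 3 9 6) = [0, 3, 2, 9, 5, 11, 6, 7, 8, 10, 4, 1] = (1 3 9 10 4 5 11)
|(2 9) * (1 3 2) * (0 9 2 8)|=5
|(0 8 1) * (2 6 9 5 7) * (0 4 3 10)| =30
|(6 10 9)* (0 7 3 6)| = 6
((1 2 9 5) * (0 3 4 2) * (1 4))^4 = (9)(0 3 1) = ((0 3 1)(2 9 5 4))^4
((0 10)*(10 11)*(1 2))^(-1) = ((0 11 10)(1 2))^(-1) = (0 10 11)(1 2)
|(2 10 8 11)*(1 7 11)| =|(1 7 11 2 10 8)| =6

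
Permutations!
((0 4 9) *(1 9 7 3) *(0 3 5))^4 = (1 9 3)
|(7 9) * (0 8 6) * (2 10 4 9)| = 15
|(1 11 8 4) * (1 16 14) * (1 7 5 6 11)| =8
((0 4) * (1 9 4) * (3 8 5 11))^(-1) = (0 4 9 1)(3 11 5 8)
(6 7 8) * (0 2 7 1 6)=(0 2 7 8)(1 6)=[2, 6, 7, 3, 4, 5, 1, 8, 0]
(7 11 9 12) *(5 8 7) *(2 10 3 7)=(2 10 3 7 11 9 12 5 8)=[0, 1, 10, 7, 4, 8, 6, 11, 2, 12, 3, 9, 5]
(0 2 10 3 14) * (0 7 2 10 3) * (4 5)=(0 10)(2 3 14 7)(4 5)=[10, 1, 3, 14, 5, 4, 6, 2, 8, 9, 0, 11, 12, 13, 7]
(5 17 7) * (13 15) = (5 17 7)(13 15) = [0, 1, 2, 3, 4, 17, 6, 5, 8, 9, 10, 11, 12, 15, 14, 13, 16, 7]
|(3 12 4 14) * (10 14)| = |(3 12 4 10 14)| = 5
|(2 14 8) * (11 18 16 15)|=|(2 14 8)(11 18 16 15)|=12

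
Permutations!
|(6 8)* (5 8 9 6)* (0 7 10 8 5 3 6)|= 7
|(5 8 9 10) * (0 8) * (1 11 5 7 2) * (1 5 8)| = |(0 1 11 8 9 10 7 2 5)| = 9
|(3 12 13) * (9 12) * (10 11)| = |(3 9 12 13)(10 11)| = 4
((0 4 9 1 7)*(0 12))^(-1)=((0 4 9 1 7 12))^(-1)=(0 12 7 1 9 4)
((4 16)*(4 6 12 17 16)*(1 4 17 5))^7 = ((1 4 17 16 6 12 5))^7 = (17)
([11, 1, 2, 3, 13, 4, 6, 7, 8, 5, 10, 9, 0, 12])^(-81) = [5, 1, 2, 3, 0, 12, 6, 7, 8, 13, 10, 4, 9, 11]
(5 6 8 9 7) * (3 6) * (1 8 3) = (1 8 9 7 5)(3 6) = [0, 8, 2, 6, 4, 1, 3, 5, 9, 7]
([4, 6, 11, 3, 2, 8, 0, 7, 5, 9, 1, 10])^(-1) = (0 6 1 10 11 2 4)(5 8)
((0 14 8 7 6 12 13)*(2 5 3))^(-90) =(0 14 8 7 6 12 13) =((0 14 8 7 6 12 13)(2 5 3))^(-90)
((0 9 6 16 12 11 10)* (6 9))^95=(0 10 11 12 16 6)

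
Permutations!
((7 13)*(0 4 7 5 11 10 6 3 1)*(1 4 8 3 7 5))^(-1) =((0 8 3 4 5 11 10 6 7 13 1))^(-1) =(0 1 13 7 6 10 11 5 4 3 8)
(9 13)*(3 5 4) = (3 5 4)(9 13) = [0, 1, 2, 5, 3, 4, 6, 7, 8, 13, 10, 11, 12, 9]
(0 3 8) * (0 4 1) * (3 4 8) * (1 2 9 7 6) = (0 4 2 9 7 6 1) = [4, 0, 9, 3, 2, 5, 1, 6, 8, 7]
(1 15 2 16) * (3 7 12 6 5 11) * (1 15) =(2 16 15)(3 7 12 6 5 11) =[0, 1, 16, 7, 4, 11, 5, 12, 8, 9, 10, 3, 6, 13, 14, 2, 15]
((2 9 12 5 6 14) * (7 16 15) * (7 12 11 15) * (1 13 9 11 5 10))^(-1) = ((1 13 9 5 6 14 2 11 15 12 10)(7 16))^(-1) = (1 10 12 15 11 2 14 6 5 9 13)(7 16)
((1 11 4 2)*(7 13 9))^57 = ((1 11 4 2)(7 13 9))^57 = (13)(1 11 4 2)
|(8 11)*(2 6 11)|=|(2 6 11 8)|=4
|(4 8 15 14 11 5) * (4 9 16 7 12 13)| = |(4 8 15 14 11 5 9 16 7 12 13)| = 11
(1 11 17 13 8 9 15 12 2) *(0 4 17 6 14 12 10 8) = [4, 11, 1, 3, 17, 5, 14, 7, 9, 15, 8, 6, 2, 0, 12, 10, 16, 13] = (0 4 17 13)(1 11 6 14 12 2)(8 9 15 10)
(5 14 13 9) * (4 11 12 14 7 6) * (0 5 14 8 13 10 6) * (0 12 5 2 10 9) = (0 2 10 6 4 11 5 7 12 8 13)(9 14) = [2, 1, 10, 3, 11, 7, 4, 12, 13, 14, 6, 5, 8, 0, 9]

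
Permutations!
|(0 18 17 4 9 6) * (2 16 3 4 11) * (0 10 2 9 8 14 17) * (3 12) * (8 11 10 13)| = |(0 18)(2 16 12 3 4 11 9 6 13 8 14 17 10)| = 26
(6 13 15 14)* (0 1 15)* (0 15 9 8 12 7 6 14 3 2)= [1, 9, 0, 2, 4, 5, 13, 6, 12, 8, 10, 11, 7, 15, 14, 3]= (0 1 9 8 12 7 6 13 15 3 2)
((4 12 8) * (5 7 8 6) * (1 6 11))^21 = (1 4 5 11 8 6 12 7)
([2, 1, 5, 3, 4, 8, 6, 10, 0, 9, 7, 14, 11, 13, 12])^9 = (14)(0 2 5 8)(7 10)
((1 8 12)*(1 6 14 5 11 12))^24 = (5 14 6 12 11)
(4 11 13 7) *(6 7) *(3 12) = [0, 1, 2, 12, 11, 5, 7, 4, 8, 9, 10, 13, 3, 6] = (3 12)(4 11 13 6 7)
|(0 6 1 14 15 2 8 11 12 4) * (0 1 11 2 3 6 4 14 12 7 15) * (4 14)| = |(0 14)(1 12 4)(2 8)(3 6 11 7 15)| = 30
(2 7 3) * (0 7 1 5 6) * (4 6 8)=(0 7 3 2 1 5 8 4 6)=[7, 5, 1, 2, 6, 8, 0, 3, 4]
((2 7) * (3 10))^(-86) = (10)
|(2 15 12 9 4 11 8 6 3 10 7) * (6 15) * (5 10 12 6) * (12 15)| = |(2 5 10 7)(3 15 6)(4 11 8 12 9)| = 60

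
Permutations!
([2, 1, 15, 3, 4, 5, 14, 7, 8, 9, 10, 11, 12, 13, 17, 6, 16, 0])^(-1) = (0 17 14 6 15 2)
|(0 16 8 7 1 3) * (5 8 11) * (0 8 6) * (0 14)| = 12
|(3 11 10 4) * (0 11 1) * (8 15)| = |(0 11 10 4 3 1)(8 15)| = 6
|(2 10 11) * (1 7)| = 6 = |(1 7)(2 10 11)|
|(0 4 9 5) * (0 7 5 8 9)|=2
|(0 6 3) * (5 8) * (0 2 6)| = |(2 6 3)(5 8)| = 6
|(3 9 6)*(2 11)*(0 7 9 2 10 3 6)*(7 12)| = 4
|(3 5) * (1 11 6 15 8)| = |(1 11 6 15 8)(3 5)| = 10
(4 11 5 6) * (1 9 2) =[0, 9, 1, 3, 11, 6, 4, 7, 8, 2, 10, 5] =(1 9 2)(4 11 5 6)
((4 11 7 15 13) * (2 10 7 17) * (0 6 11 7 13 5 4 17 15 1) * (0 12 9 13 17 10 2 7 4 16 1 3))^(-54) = ((0 6 11 15 5 16 1 12 9 13 10 17 7 3))^(-54) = (0 11 5 1 9 10 7)(3 6 15 16 12 13 17)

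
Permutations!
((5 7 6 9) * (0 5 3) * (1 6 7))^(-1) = ((0 5 1 6 9 3))^(-1) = (0 3 9 6 1 5)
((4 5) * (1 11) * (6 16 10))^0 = ((1 11)(4 5)(6 16 10))^0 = (16)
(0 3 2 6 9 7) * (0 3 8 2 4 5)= (0 8 2 6 9 7 3 4 5)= [8, 1, 6, 4, 5, 0, 9, 3, 2, 7]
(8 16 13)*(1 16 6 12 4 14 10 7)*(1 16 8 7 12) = [0, 8, 2, 3, 14, 5, 1, 16, 6, 9, 12, 11, 4, 7, 10, 15, 13] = (1 8 6)(4 14 10 12)(7 16 13)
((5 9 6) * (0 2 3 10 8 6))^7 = (0 9 5 6 8 10 3 2)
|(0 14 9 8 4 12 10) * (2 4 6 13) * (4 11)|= 11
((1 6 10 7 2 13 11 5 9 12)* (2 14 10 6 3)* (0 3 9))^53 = (0 5 11 13 2 3)(1 12 9)(7 10 14)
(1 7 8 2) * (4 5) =(1 7 8 2)(4 5) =[0, 7, 1, 3, 5, 4, 6, 8, 2]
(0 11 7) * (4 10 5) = (0 11 7)(4 10 5) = [11, 1, 2, 3, 10, 4, 6, 0, 8, 9, 5, 7]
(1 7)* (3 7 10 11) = (1 10 11 3 7) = [0, 10, 2, 7, 4, 5, 6, 1, 8, 9, 11, 3]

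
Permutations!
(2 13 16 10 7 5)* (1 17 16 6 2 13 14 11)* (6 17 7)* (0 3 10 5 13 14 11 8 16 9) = (0 3 10 6 2 11 1 7 13 17 9)(5 14 8 16) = [3, 7, 11, 10, 4, 14, 2, 13, 16, 0, 6, 1, 12, 17, 8, 15, 5, 9]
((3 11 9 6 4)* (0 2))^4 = (3 4 6 9 11)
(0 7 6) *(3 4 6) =(0 7 3 4 6) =[7, 1, 2, 4, 6, 5, 0, 3]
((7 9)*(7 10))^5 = ((7 9 10))^5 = (7 10 9)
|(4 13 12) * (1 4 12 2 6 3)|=|(1 4 13 2 6 3)|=6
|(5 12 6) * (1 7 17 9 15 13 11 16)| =24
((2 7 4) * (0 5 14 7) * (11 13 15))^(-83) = (0 5 14 7 4 2)(11 13 15)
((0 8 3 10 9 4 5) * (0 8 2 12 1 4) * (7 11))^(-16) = (0 4 10 12 8)(1 3 2 5 9)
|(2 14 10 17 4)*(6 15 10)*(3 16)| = 14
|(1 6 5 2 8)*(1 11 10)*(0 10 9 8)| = |(0 10 1 6 5 2)(8 11 9)| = 6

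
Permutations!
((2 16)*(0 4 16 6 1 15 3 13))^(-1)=((0 4 16 2 6 1 15 3 13))^(-1)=(0 13 3 15 1 6 2 16 4)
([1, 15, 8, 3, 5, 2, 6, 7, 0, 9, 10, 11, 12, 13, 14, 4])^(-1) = [8, 0, 5, 3, 15, 4, 6, 7, 2, 9, 10, 11, 12, 13, 14, 1]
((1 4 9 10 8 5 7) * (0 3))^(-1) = ((0 3)(1 4 9 10 8 5 7))^(-1) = (0 3)(1 7 5 8 10 9 4)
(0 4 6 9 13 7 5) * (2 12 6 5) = (0 4 5)(2 12 6 9 13 7) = [4, 1, 12, 3, 5, 0, 9, 2, 8, 13, 10, 11, 6, 7]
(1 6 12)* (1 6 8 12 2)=(1 8 12 6 2)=[0, 8, 1, 3, 4, 5, 2, 7, 12, 9, 10, 11, 6]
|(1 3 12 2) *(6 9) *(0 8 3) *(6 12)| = |(0 8 3 6 9 12 2 1)| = 8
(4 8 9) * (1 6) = (1 6)(4 8 9) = [0, 6, 2, 3, 8, 5, 1, 7, 9, 4]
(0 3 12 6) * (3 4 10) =(0 4 10 3 12 6) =[4, 1, 2, 12, 10, 5, 0, 7, 8, 9, 3, 11, 6]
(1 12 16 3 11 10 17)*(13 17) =(1 12 16 3 11 10 13 17) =[0, 12, 2, 11, 4, 5, 6, 7, 8, 9, 13, 10, 16, 17, 14, 15, 3, 1]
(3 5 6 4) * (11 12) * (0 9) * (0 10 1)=(0 9 10 1)(3 5 6 4)(11 12)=[9, 0, 2, 5, 3, 6, 4, 7, 8, 10, 1, 12, 11]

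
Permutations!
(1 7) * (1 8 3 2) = (1 7 8 3 2) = [0, 7, 1, 2, 4, 5, 6, 8, 3]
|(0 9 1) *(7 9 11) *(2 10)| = 10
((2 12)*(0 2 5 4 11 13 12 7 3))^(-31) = ((0 2 7 3)(4 11 13 12 5))^(-31) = (0 2 7 3)(4 5 12 13 11)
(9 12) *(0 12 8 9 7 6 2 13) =(0 12 7 6 2 13)(8 9) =[12, 1, 13, 3, 4, 5, 2, 6, 9, 8, 10, 11, 7, 0]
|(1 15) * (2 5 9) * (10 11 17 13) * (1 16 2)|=12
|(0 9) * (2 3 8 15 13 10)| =|(0 9)(2 3 8 15 13 10)| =6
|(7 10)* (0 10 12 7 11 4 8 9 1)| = 14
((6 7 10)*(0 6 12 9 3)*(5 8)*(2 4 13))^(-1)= ((0 6 7 10 12 9 3)(2 4 13)(5 8))^(-1)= (0 3 9 12 10 7 6)(2 13 4)(5 8)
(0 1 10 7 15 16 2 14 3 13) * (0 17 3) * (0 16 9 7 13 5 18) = (0 1 10 13 17 3 5 18)(2 14 16)(7 15 9) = [1, 10, 14, 5, 4, 18, 6, 15, 8, 7, 13, 11, 12, 17, 16, 9, 2, 3, 0]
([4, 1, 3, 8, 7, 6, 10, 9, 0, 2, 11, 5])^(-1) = [8, 1, 9, 2, 0, 11, 5, 4, 3, 7, 6, 10]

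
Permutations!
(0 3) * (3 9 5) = (0 9 5 3) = [9, 1, 2, 0, 4, 3, 6, 7, 8, 5]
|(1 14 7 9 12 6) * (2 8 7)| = 8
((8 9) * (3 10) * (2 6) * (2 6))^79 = ((3 10)(8 9))^79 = (3 10)(8 9)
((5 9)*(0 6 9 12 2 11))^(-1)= (0 11 2 12 5 9 6)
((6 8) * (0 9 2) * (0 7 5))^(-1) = ((0 9 2 7 5)(6 8))^(-1) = (0 5 7 2 9)(6 8)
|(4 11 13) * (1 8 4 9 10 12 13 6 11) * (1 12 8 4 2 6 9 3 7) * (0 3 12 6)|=|(0 3 7 1 4 6 11 9 10 8 2)(12 13)|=22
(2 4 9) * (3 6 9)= (2 4 3 6 9)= [0, 1, 4, 6, 3, 5, 9, 7, 8, 2]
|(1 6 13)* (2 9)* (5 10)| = 6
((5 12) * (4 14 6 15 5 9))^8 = (4 14 6 15 5 12 9)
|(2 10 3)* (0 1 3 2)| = 6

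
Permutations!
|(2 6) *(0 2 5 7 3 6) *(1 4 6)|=|(0 2)(1 4 6 5 7 3)|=6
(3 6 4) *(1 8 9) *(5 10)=(1 8 9)(3 6 4)(5 10)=[0, 8, 2, 6, 3, 10, 4, 7, 9, 1, 5]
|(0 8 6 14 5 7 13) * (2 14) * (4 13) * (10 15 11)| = 9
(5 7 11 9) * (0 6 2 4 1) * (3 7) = (0 6 2 4 1)(3 7 11 9 5) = [6, 0, 4, 7, 1, 3, 2, 11, 8, 5, 10, 9]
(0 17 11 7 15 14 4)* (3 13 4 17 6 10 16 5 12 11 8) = (0 6 10 16 5 12 11 7 15 14 17 8 3 13 4) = [6, 1, 2, 13, 0, 12, 10, 15, 3, 9, 16, 7, 11, 4, 17, 14, 5, 8]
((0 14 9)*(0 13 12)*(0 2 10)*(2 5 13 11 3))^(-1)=((0 14 9 11 3 2 10)(5 13 12))^(-1)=(0 10 2 3 11 9 14)(5 12 13)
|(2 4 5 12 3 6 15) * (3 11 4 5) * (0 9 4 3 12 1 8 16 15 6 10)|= 42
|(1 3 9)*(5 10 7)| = 3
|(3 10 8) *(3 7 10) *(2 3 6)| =|(2 3 6)(7 10 8)| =3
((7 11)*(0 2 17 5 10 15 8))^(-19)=((0 2 17 5 10 15 8)(7 11))^(-19)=(0 17 10 8 2 5 15)(7 11)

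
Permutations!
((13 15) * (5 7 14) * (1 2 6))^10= (15)(1 2 6)(5 7 14)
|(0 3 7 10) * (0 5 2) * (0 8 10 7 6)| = 12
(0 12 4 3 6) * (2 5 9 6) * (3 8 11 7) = [12, 1, 5, 2, 8, 9, 0, 3, 11, 6, 10, 7, 4] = (0 12 4 8 11 7 3 2 5 9 6)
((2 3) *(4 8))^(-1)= (2 3)(4 8)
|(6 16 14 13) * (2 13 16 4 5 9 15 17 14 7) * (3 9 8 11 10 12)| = |(2 13 6 4 5 8 11 10 12 3 9 15 17 14 16 7)| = 16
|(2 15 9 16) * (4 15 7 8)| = |(2 7 8 4 15 9 16)| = 7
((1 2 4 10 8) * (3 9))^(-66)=(1 8 10 4 2)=((1 2 4 10 8)(3 9))^(-66)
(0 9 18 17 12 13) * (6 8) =(0 9 18 17 12 13)(6 8) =[9, 1, 2, 3, 4, 5, 8, 7, 6, 18, 10, 11, 13, 0, 14, 15, 16, 12, 17]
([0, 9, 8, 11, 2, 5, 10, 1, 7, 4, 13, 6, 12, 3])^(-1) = (1 7 8 2 4 9)(3 13 10 6 11)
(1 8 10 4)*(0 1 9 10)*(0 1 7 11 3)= (0 7 11 3)(1 8)(4 9 10)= [7, 8, 2, 0, 9, 5, 6, 11, 1, 10, 4, 3]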